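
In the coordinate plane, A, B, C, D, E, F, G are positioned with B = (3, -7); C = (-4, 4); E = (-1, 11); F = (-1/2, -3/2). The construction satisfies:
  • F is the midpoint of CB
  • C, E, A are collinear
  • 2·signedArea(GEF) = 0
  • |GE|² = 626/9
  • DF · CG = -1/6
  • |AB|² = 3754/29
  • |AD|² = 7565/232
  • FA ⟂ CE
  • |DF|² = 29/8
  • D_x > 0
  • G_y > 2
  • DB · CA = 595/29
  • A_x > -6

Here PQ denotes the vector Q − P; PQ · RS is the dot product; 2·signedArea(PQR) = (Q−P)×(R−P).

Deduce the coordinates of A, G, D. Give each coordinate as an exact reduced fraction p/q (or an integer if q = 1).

1. A_x = -158/29  [C, E, A are collinear ∩ FA ⟂ CE]
2. A_y = 18/29  [C, E, A are collinear ∩ FA ⟂ CE]
   → A = (-158/29, 18/29)
3. D_x = 1/4  [line 42/29·x + 98/29·y + -35/29 = 0 ∩ |DF|² = 29/8]
4. D_y = 1/4  [line 42/29·x + 98/29·y + -35/29 = 0 ∩ |DF|² = 29/8]
   → D = (1/4, 1/4)
5. G_x = -2/3  [2·signedArea(GEF) = 0 ∩ DF · CG = -1/6]
6. G_y = 8/3  [2·signedArea(GEF) = 0 ∩ DF · CG = -1/6]
   → G = (-2/3, 8/3)

A = (-158/29, 18/29)
D = (1/4, 1/4)
G = (-2/3, 8/3)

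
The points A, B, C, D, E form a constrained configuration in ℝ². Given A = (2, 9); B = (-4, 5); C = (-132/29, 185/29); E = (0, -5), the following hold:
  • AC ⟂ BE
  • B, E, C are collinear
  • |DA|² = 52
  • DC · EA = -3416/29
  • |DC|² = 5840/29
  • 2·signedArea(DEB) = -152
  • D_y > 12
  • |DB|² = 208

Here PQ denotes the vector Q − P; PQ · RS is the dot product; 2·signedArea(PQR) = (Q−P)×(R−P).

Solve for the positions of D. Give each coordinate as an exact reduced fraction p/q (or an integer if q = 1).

D = (8, 13)

1. D_x = 8  [2·signedArea(DEB) = -152 ∩ DC · EA = -3416/29]
2. D_y = 13  [2·signedArea(DEB) = -152 ∩ DC · EA = -3416/29]
   → D = (8, 13)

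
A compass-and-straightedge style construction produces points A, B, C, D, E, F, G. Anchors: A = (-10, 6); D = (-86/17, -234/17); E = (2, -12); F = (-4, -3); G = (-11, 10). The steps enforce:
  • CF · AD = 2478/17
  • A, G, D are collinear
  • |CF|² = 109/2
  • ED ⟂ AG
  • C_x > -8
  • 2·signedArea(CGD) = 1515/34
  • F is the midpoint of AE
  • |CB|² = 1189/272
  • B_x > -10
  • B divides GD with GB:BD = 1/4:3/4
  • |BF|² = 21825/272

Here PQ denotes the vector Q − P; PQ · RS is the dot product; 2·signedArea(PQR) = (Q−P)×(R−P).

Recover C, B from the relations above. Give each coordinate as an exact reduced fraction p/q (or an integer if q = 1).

1. C_x = -15/2  [CF · AD = 2478/17 ∩ 2·signedArea(CGD) = 1515/34]
2. C_y = 7/2  [CF · AD = 2478/17 ∩ 2·signedArea(CGD) = 1515/34]
   → C = (-15/2, 7/2)
3. B_x = -647/68  [B divides GD with GB:BD = 1/4:3/4]
4. B_y = 69/17  [B divides GD with GB:BD = 1/4:3/4]
   → B = (-647/68, 69/17)

B = (-647/68, 69/17)
C = (-15/2, 7/2)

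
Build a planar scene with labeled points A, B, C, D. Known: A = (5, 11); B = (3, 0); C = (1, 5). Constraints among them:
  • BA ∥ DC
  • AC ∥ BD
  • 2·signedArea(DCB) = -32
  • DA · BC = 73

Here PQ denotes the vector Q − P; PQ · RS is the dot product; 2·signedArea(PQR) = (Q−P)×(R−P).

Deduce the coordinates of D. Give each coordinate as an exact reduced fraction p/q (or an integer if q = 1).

D = (-1, -6)

1. D_x = -1  [BA ∥ DC ∩ AC ∥ BD]
2. D_y = -6  [BA ∥ DC ∩ AC ∥ BD]
   → D = (-1, -6)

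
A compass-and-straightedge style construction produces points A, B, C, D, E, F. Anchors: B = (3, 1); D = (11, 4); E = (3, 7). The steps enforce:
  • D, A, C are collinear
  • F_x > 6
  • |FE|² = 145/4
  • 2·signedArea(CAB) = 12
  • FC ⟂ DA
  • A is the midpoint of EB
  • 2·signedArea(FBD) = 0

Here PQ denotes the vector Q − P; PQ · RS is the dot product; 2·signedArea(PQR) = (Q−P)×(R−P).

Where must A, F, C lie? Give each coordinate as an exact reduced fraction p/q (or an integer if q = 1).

1. A_x = 3  [A is the midpoint of EB]
2. A_y = 4  [A is the midpoint of EB]
   → A = (3, 4)
3. F_x = 7  [line -3·x + 8·y + 1 = 0 ∩ |FE|² = 145/4]
4. F_y = 5/2  [line -3·x + 8·y + 1 = 0 ∩ |FE|² = 145/4]
   → F = (7, 5/2)
5. C_x = 7  [D, A, C are collinear ∩ FC ⟂ DA]
6. C_y = 4  [D, A, C are collinear ∩ FC ⟂ DA]
   → C = (7, 4)

A = (3, 4)
C = (7, 4)
F = (7, 5/2)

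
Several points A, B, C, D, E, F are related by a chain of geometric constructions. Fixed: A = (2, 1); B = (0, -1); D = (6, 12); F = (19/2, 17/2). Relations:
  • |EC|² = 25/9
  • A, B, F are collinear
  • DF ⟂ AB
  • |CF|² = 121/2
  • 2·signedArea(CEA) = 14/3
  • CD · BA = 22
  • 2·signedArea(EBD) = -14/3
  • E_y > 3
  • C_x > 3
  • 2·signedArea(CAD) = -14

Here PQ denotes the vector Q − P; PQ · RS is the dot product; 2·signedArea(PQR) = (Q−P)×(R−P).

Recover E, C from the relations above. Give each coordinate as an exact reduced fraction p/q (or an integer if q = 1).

C = (4, 3)
E = (8/3, 4)

1. C_x = 4  [2·signedArea(CAD) = -14 ∩ CD · BA = 22]
2. C_y = 3  [2·signedArea(CAD) = -14 ∩ CD · BA = 22]
   → C = (4, 3)
3. E_x = 8/3  [2·signedArea(EBD) = -14/3 ∩ 2·signedArea(CEA) = 14/3]
4. E_y = 4  [2·signedArea(EBD) = -14/3 ∩ 2·signedArea(CEA) = 14/3]
   → E = (8/3, 4)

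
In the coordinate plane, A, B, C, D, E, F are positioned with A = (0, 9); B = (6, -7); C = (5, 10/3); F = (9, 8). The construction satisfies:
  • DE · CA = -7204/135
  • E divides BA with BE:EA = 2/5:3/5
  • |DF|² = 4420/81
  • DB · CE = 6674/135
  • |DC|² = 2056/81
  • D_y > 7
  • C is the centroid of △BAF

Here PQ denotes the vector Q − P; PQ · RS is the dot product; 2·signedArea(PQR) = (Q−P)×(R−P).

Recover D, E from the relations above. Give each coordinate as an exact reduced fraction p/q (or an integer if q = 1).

D = (5/3, 64/9)
E = (18/5, -3/5)

1. E_x = 18/5  [E divides BA with BE:EA = 2/5:3/5]
2. E_y = -3/5  [E divides BA with BE:EA = 2/5:3/5]
   → E = (18/5, -3/5)
3. D_x = 5/3  [DE · CA = -7204/135 ∩ DB · CE = 6674/135]
4. D_y = 64/9  [DE · CA = -7204/135 ∩ DB · CE = 6674/135]
   → D = (5/3, 64/9)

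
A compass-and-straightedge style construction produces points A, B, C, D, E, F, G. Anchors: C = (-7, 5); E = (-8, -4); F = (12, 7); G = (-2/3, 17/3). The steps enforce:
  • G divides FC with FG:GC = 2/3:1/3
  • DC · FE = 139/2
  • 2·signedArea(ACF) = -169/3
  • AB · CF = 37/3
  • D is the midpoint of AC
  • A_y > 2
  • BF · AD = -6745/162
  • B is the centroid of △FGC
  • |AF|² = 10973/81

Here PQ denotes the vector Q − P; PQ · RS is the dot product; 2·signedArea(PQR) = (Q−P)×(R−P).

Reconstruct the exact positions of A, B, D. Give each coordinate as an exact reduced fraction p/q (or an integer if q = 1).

A = (10/9, 26/9)
B = (13/9, 53/9)
D = (-53/18, 71/18)

1. B_x = 13/9  [B is the centroid of △FGC]
2. B_y = 53/9  [B is the centroid of △FGC]
   → B = (13/9, 53/9)
3. A_x = 10/9  [2·signedArea(ACF) = -169/3 ∩ AB · CF = 37/3]
4. A_y = 26/9  [2·signedArea(ACF) = -169/3 ∩ AB · CF = 37/3]
   → A = (10/9, 26/9)
5. D_x = -53/18  [D is the midpoint of AC]
6. D_y = 71/18  [D is the midpoint of AC]
   → D = (-53/18, 71/18)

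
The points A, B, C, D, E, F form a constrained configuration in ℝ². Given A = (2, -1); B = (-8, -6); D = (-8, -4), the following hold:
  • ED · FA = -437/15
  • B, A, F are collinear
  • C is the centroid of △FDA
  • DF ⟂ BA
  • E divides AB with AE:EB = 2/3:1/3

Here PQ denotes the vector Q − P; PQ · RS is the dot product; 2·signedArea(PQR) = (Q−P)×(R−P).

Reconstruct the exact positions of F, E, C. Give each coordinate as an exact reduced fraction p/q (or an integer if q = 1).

1. F_x = -36/5  [B, A, F are collinear ∩ DF ⟂ BA]
2. F_y = -28/5  [B, A, F are collinear ∩ DF ⟂ BA]
   → F = (-36/5, -28/5)
3. E_x = -14/3  [E divides AB with AE:EB = 2/3:1/3]
4. E_y = -13/3  [E divides AB with AE:EB = 2/3:1/3]
   → E = (-14/3, -13/3)
5. C_x = -22/5  [C is the centroid of △FDA]
6. C_y = -53/15  [C is the centroid of △FDA]
   → C = (-22/5, -53/15)

C = (-22/5, -53/15)
E = (-14/3, -13/3)
F = (-36/5, -28/5)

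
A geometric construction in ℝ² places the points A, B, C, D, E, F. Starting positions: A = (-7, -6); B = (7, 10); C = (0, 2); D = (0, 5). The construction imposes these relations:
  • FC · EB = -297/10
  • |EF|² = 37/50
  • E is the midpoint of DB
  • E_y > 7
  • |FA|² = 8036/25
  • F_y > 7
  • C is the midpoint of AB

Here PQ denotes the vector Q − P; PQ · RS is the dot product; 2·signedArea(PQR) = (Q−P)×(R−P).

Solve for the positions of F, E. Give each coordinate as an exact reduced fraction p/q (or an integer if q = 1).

1. E_x = 7/2  [E is the midpoint of DB]
2. E_y = 15/2  [E is the midpoint of DB]
   → E = (7/2, 15/2)
3. F_x = 21/5  [line -7/2·x + -5/2·y + 347/10 = 0 ∩ |FA|² = 8036/25]
4. F_y = 8  [line -7/2·x + -5/2·y + 347/10 = 0 ∩ |FA|² = 8036/25]
   → F = (21/5, 8)

E = (7/2, 15/2)
F = (21/5, 8)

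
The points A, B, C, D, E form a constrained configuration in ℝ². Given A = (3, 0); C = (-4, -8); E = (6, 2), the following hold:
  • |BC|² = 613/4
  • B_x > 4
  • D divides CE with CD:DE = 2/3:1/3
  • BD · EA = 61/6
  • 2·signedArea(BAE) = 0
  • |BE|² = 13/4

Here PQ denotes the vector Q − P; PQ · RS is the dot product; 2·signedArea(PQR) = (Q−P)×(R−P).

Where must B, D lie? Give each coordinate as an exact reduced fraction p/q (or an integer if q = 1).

B = (9/2, 1)
D = (8/3, -4/3)

1. B_x = 9/2  [line -2·x + 3·y + 6 = 0 ∩ |BC|² = 613/4]
2. B_y = 1  [line -2·x + 3·y + 6 = 0 ∩ |BC|² = 613/4]
   → B = (9/2, 1)
3. D_x = 8/3  [D divides CE with CD:DE = 2/3:1/3]
4. D_y = -4/3  [D divides CE with CD:DE = 2/3:1/3]
   → D = (8/3, -4/3)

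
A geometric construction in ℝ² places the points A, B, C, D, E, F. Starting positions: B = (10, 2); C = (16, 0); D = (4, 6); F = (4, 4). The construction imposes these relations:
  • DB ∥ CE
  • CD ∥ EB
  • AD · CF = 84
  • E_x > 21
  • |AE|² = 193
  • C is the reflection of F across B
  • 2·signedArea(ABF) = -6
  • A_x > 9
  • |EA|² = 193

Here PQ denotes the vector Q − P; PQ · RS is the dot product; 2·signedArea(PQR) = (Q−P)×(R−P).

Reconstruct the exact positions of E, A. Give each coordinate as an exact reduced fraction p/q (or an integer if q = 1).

A = (10, 3)
E = (22, -4)

1. E_x = 22  [CD ∥ EB ∩ DB ∥ CE]
2. E_y = -4  [CD ∥ EB ∩ DB ∥ CE]
   → E = (22, -4)
3. A_x = 10  [2·signedArea(ABF) = -6 ∩ AD · CF = 84]
4. A_y = 3  [2·signedArea(ABF) = -6 ∩ AD · CF = 84]
   → A = (10, 3)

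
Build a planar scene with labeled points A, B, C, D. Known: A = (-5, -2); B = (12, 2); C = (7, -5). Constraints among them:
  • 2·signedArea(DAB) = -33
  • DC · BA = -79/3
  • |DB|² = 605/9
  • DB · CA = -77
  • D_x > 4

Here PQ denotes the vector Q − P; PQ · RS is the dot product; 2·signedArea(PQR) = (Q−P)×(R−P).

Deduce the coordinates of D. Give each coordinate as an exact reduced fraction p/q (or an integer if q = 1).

D = (14/3, -5/3)

1. D_x = 14/3  [2·signedArea(DAB) = -33 ∩ DC · BA = -79/3]
2. D_y = -5/3  [2·signedArea(DAB) = -33 ∩ DC · BA = -79/3]
   → D = (14/3, -5/3)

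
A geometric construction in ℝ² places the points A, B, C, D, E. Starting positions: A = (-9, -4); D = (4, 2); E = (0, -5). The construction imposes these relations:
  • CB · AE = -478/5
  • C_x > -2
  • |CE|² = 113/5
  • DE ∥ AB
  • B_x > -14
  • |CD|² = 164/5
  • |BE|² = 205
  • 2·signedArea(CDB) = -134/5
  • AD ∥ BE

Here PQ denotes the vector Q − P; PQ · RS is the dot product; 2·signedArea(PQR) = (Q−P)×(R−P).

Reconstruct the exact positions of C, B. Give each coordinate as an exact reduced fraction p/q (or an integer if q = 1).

B = (-13, -11)
C = (-6/5, -2/5)

1. B_x = -13  [AD ∥ BE ∩ DE ∥ AB]
2. B_y = -11  [AD ∥ BE ∩ DE ∥ AB]
   → B = (-13, -11)
3. C_x = -6/5  [2·signedArea(CDB) = -134/5 ∩ CB · AE = -478/5]
4. C_y = -2/5  [2·signedArea(CDB) = -134/5 ∩ CB · AE = -478/5]
   → C = (-6/5, -2/5)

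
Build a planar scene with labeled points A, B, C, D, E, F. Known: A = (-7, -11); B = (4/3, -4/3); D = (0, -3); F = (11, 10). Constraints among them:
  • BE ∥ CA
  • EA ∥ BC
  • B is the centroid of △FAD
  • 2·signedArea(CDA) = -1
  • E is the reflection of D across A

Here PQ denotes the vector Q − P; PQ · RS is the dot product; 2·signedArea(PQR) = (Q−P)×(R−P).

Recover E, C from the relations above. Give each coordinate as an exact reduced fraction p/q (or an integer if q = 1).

1. E_x = -14  [E is the reflection of D across A]
2. E_y = -19  [E is the reflection of D across A]
   → E = (-14, -19)
3. C_x = 25/3  [BE ∥ CA ∩ EA ∥ BC]
4. C_y = 20/3  [BE ∥ CA ∩ EA ∥ BC]
   → C = (25/3, 20/3)

C = (25/3, 20/3)
E = (-14, -19)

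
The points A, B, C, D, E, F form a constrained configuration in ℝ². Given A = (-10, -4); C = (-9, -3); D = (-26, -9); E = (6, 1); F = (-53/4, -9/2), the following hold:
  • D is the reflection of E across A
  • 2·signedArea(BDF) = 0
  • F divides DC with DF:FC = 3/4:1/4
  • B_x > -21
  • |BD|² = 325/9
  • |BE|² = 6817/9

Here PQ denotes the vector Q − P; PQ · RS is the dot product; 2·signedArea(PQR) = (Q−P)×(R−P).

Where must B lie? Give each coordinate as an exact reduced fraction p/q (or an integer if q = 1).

1. B_x = -61/3  [line -9/2·x + 51/4·y + -9/4 = 0 ∩ |BD|² = 325/9]
2. B_y = -7  [line -9/2·x + 51/4·y + -9/4 = 0 ∩ |BD|² = 325/9]
   → B = (-61/3, -7)

B = (-61/3, -7)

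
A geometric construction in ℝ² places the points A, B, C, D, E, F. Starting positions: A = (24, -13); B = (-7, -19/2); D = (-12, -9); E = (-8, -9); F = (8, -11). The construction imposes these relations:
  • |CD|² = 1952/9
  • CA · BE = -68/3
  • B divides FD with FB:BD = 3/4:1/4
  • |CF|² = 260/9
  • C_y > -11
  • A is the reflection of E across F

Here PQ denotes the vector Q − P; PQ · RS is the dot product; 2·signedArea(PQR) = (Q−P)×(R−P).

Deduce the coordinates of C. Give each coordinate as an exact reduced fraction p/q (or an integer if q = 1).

C = (8/3, -31/3)

1. C_x = 8/3  [line 1·x + -1/2·y + -47/6 = 0 ∩ |CD|² = 1952/9]
2. C_y = -31/3  [line 1·x + -1/2·y + -47/6 = 0 ∩ |CD|² = 1952/9]
   → C = (8/3, -31/3)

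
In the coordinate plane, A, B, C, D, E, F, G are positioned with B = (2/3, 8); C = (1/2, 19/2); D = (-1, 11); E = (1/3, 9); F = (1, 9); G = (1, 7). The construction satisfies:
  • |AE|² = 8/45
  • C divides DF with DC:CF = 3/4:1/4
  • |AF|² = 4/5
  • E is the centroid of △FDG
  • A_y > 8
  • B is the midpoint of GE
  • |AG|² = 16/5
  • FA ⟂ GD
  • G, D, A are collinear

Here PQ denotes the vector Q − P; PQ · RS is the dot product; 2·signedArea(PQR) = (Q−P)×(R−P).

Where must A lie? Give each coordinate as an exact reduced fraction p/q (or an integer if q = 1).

1. A_x = 1/5  [G, D, A are collinear ∩ FA ⟂ GD]
2. A_y = 43/5  [G, D, A are collinear ∩ FA ⟂ GD]
   → A = (1/5, 43/5)

A = (1/5, 43/5)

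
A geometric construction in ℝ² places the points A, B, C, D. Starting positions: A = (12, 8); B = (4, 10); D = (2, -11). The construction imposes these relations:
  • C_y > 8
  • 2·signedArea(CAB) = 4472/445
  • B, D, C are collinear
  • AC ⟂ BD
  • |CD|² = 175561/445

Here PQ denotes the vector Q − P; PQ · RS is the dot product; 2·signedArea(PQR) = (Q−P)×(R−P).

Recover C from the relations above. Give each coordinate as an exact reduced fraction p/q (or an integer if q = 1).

C = (1728/445, 3904/445)

1. C_x = 1728/445  [B, D, C are collinear ∩ AC ⟂ BD]
2. C_y = 3904/445  [B, D, C are collinear ∩ AC ⟂ BD]
   → C = (1728/445, 3904/445)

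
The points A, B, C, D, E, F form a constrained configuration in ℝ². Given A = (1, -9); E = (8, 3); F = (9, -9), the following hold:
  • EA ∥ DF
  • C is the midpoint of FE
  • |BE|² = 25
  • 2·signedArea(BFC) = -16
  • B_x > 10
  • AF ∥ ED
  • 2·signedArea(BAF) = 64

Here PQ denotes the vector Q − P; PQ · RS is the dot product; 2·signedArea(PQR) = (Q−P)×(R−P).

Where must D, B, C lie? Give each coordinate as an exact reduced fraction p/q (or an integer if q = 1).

1. D_x = 16  [EA ∥ DF ∩ AF ∥ ED]
2. D_y = 3  [EA ∥ DF ∩ AF ∥ ED]
   → D = (16, 3)
3. B_y = -1  [2·signedArea(BAF) = 64]
4. B_x = 11  [|BE|² = 25]
   → B = (11, -1)
5. C_x = 17/2  [2·signedArea(BFC) = -16 ∩ C is the midpoint of FE]
6. C_y = -3  [2·signedArea(BFC) = -16 ∩ C is the midpoint of FE]
   → C = (17/2, -3)

B = (11, -1)
C = (17/2, -3)
D = (16, 3)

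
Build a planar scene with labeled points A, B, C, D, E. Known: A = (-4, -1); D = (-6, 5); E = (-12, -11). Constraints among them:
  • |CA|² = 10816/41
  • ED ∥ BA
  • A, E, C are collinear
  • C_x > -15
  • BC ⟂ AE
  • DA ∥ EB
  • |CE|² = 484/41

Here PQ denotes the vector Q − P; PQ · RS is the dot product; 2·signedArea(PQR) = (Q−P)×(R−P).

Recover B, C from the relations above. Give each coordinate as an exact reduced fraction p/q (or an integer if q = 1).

B = (-10, -17)
C = (-580/41, -561/41)

1. B_x = -10  [ED ∥ BA ∩ DA ∥ EB]
2. B_y = -17  [ED ∥ BA ∩ DA ∥ EB]
   → B = (-10, -17)
3. C_x = -580/41  [A, E, C are collinear ∩ BC ⟂ AE]
4. C_y = -561/41  [A, E, C are collinear ∩ BC ⟂ AE]
   → C = (-580/41, -561/41)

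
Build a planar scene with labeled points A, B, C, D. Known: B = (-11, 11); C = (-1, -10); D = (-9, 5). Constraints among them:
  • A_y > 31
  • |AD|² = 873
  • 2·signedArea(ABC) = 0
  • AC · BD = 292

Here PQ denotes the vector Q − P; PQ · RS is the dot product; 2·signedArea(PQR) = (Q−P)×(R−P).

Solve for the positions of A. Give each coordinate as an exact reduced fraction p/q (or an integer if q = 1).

1. A_x = -21  [2·signedArea(ABC) = 0 ∩ AC · BD = 292]
2. A_y = 32  [2·signedArea(ABC) = 0 ∩ AC · BD = 292]
   → A = (-21, 32)

A = (-21, 32)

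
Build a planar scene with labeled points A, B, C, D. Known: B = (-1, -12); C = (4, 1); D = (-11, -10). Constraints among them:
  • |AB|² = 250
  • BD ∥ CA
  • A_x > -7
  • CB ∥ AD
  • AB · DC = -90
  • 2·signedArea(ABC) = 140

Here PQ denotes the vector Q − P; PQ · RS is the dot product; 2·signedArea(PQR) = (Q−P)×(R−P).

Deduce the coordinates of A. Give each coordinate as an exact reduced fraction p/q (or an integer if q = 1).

A = (-6, 3)

1. A_x = -6  [CB ∥ AD ∩ BD ∥ CA]
2. A_y = 3  [CB ∥ AD ∩ BD ∥ CA]
   → A = (-6, 3)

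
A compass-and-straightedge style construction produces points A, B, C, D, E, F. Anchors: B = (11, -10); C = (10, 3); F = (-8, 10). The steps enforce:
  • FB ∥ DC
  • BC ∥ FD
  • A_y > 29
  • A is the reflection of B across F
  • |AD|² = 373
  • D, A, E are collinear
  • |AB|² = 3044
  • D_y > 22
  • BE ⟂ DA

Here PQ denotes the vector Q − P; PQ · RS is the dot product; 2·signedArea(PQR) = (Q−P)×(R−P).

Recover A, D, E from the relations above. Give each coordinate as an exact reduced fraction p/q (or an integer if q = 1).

1. A_x = -27  [A is the reflection of B across F]
2. A_y = 30  [A is the reflection of B across F]
   → A = (-27, 30)
3. D_x = -9  [FB ∥ DC ∩ BC ∥ FD]
4. D_y = 23  [FB ∥ DC ∩ BC ∥ FD]
   → D = (-9, 23)
5. E_x = 7281/373  [D, A, E are collinear ∩ BE ⟂ DA]
6. E_y = 4442/373  [D, A, E are collinear ∩ BE ⟂ DA]
   → E = (7281/373, 4442/373)

A = (-27, 30)
D = (-9, 23)
E = (7281/373, 4442/373)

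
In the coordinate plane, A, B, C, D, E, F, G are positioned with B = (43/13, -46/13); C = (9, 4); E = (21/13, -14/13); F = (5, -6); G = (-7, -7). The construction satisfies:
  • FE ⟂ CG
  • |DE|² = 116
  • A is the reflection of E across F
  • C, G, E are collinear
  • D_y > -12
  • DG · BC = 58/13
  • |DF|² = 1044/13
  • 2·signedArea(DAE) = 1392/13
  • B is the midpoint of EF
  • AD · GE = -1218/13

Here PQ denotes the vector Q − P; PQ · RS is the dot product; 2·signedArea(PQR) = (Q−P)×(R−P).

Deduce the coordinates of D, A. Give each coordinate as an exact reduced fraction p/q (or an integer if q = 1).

1. D_x = -31/13  [line -74/13·x + -98/13·y + -1262/13 = 0 ∩ |DF|² = 1044/13]
2. D_y = -144/13  [line -74/13·x + -98/13·y + -1262/13 = 0 ∩ |DF|² = 1044/13]
   → D = (-31/13, -144/13)
3. A_x = 109/13  [2·signedArea(DAE) = 1392/13 ∩ A is the reflection of E across F]
4. A_y = -142/13  [2·signedArea(DAE) = 1392/13 ∩ A is the reflection of E across F]
   → A = (109/13, -142/13)

A = (109/13, -142/13)
D = (-31/13, -144/13)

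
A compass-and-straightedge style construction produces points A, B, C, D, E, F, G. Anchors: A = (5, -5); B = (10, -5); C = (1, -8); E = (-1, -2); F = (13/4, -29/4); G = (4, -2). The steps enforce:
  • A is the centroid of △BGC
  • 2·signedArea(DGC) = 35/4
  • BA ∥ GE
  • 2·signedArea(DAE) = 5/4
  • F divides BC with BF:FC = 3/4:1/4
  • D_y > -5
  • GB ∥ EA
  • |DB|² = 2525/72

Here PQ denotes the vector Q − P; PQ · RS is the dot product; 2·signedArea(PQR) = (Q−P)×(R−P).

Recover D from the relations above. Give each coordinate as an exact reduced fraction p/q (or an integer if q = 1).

D = (49/12, -19/4)

1. D_x = 49/12  [2·signedArea(DAE) = 5/4 ∩ 2·signedArea(DGC) = 35/4]
2. D_y = -19/4  [2·signedArea(DAE) = 5/4 ∩ 2·signedArea(DGC) = 35/4]
   → D = (49/12, -19/4)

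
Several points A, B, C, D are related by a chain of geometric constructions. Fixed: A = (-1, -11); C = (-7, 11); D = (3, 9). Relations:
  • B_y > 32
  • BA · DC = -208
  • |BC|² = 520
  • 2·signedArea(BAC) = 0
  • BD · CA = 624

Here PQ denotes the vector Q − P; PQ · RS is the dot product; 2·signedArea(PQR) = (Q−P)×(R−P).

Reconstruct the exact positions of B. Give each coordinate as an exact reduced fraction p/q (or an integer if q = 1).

1. B_x = -13  [2·signedArea(BAC) = 0 ∩ BA · DC = -208]
2. B_y = 33  [2·signedArea(BAC) = 0 ∩ BA · DC = -208]
   → B = (-13, 33)

B = (-13, 33)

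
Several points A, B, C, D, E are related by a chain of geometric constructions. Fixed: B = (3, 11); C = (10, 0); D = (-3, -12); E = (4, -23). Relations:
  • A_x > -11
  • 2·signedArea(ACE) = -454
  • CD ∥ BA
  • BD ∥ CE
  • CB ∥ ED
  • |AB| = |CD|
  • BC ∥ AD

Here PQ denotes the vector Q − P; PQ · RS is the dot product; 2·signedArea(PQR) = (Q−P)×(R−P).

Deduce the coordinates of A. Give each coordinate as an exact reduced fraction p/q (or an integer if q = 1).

A = (-10, -1)

1. A_x = -10  [BC ∥ AD ∩ CD ∥ BA]
2. A_y = -1  [BC ∥ AD ∩ CD ∥ BA]
   → A = (-10, -1)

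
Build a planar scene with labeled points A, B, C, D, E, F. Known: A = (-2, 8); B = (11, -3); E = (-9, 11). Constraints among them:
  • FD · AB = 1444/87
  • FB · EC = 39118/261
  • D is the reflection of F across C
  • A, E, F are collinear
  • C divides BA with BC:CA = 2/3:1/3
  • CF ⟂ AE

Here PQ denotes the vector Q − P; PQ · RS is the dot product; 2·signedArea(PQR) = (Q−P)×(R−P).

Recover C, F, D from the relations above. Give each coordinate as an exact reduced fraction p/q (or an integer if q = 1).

1. C_x = 7/3  [C divides BA with BC:CA = 2/3:1/3]
2. C_y = 13/3  [C divides BA with BC:CA = 2/3:1/3]
   → C = (7/3, 13/3)
3. F_x = 260/87  [A, E, F are collinear ∩ CF ⟂ AE]
4. F_y = 170/29  [A, E, F are collinear ∩ CF ⟂ AE]
   → F = (260/87, 170/29)
5. D_x = 146/87  [D is the reflection of F across C]
6. D_y = 244/87  [D is the reflection of F across C]
   → D = (146/87, 244/87)

C = (7/3, 13/3)
D = (146/87, 244/87)
F = (260/87, 170/29)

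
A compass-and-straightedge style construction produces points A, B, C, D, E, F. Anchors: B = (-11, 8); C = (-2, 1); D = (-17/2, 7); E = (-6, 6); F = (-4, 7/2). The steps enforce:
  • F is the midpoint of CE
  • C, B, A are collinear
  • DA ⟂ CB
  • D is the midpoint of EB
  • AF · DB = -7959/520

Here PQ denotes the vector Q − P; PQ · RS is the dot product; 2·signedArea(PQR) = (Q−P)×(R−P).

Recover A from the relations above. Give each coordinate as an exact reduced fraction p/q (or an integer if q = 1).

1. A_x = -2329/260  [C, B, A are collinear ∩ DA ⟂ CB]
2. A_y = 1667/260  [C, B, A are collinear ∩ DA ⟂ CB]
   → A = (-2329/260, 1667/260)

A = (-2329/260, 1667/260)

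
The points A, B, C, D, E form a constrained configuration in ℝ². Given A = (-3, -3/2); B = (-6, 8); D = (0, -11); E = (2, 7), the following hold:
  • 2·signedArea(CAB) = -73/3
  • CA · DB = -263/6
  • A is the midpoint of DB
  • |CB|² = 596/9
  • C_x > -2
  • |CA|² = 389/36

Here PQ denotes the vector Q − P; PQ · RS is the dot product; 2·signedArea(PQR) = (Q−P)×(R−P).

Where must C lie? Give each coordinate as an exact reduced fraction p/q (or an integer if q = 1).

1. C_x = -4/3  [2·signedArea(CAB) = -73/3 ∩ CA · DB = -263/6]
2. C_y = 4/3  [2·signedArea(CAB) = -73/3 ∩ CA · DB = -263/6]
   → C = (-4/3, 4/3)

C = (-4/3, 4/3)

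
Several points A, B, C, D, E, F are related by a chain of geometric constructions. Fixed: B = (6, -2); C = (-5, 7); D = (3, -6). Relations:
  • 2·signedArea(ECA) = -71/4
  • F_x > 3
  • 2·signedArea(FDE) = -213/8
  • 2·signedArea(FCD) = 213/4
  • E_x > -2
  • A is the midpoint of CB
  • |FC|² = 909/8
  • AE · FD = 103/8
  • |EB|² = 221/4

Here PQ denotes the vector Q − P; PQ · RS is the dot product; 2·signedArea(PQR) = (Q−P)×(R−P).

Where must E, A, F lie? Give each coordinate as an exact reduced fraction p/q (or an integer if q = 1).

A = (1/2, 5/2)
E = (-1, 1/2)
F = (13/4, 1/4)

1. A_x = 1/2  [A is the midpoint of CB]
2. A_y = 5/2  [A is the midpoint of CB]
   → A = (1/2, 5/2)
3. F_x = 13/4  [line 13·x + 8·y + -177/4 = 0 ∩ |FC|² = 909/8]
4. F_y = 1/4  [line 13·x + 8·y + -177/4 = 0 ∩ |FC|² = 909/8]
   → F = (13/4, 1/4)
5. E_x = -1  [2·signedArea(ECA) = -71/4 ∩ 2·signedArea(FDE) = -213/8]
6. E_y = 1/2  [2·signedArea(ECA) = -71/4 ∩ 2·signedArea(FDE) = -213/8]
   → E = (-1, 1/2)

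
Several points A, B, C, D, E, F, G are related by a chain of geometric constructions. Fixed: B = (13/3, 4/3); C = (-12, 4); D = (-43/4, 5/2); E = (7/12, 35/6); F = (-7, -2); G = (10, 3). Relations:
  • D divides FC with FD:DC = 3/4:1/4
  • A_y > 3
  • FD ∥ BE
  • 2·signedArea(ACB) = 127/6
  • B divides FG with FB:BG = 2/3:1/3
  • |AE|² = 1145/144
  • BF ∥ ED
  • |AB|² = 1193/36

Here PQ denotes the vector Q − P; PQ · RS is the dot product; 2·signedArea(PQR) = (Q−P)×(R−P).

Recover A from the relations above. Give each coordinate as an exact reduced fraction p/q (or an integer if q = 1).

1. A_x = -1  [line 8/3·x + 49/3·y + -109/2 = 0 ∩ |AB|² = 1193/36]
2. A_y = 7/2  [line 8/3·x + 49/3·y + -109/2 = 0 ∩ |AB|² = 1193/36]
   → A = (-1, 7/2)

A = (-1, 7/2)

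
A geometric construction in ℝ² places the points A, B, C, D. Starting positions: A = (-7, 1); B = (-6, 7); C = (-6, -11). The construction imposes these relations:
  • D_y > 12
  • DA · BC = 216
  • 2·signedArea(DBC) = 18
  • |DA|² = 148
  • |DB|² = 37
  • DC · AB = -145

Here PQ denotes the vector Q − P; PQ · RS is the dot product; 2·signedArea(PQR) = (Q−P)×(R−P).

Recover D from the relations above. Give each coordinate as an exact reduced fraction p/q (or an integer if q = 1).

1. D_x = -5  [DA · BC = 216 ∩ DC · AB = -145]
2. D_y = 13  [DA · BC = 216 ∩ DC · AB = -145]
   → D = (-5, 13)

D = (-5, 13)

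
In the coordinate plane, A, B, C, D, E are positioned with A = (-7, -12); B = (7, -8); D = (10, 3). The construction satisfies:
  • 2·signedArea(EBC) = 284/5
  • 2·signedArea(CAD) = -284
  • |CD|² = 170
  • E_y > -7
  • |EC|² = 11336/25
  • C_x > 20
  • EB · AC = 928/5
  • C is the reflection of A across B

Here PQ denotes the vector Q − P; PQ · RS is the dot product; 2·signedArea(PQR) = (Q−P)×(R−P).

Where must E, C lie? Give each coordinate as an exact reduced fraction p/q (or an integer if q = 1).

1. C_x = 21  [C is the reflection of A across B]
2. C_y = -4  [C is the reflection of A across B]
   → C = (21, -4)
3. E_x = -1/5  [EB · AC = 928/5 ∩ 2·signedArea(EBC) = 284/5]
4. E_y = -6  [EB · AC = 928/5 ∩ 2·signedArea(EBC) = 284/5]
   → E = (-1/5, -6)

C = (21, -4)
E = (-1/5, -6)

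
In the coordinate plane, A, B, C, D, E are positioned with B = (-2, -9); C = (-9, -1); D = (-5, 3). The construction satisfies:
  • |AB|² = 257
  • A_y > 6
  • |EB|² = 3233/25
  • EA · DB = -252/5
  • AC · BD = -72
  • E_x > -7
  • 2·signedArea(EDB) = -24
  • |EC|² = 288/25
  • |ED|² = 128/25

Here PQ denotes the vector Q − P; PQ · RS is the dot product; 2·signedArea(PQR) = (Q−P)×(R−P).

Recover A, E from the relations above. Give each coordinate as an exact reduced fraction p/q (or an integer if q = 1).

A = (-1, 7)
E = (-33/5, 7/5)

1. A_x = -1  [line 3·x + -12·y + 87 = 0 ∩ |AB|² = 257]
2. A_y = 7  [line 3·x + -12·y + 87 = 0 ∩ |AB|² = 257]
   → A = (-1, 7)
3. E_x = -33/5  [2·signedArea(EDB) = -24 ∩ EA · DB = -252/5]
4. E_y = 7/5  [2·signedArea(EDB) = -24 ∩ EA · DB = -252/5]
   → E = (-33/5, 7/5)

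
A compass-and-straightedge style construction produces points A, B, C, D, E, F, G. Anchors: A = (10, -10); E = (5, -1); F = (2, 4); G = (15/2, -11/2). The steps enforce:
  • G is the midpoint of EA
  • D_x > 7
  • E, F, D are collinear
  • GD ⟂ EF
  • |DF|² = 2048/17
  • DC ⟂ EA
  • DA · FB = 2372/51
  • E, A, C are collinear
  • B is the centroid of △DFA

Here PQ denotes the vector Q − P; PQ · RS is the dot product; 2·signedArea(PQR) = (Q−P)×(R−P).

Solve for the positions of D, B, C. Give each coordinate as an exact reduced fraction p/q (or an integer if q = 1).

1. D_x = 130/17  [E, F, D are collinear ∩ GD ⟂ EF]
2. D_y = -92/17  [E, F, D are collinear ∩ GD ⟂ EF]
   → D = (130/17, -92/17)
3. B_x = 334/51  [B is the centroid of △DFA]
4. B_y = -194/51  [B is the centroid of △DFA]
   → B = (334/51, -194/51)
5. C_x = 6755/901  [E, A, C are collinear ∩ DC ⟂ EA]
6. C_y = -4951/901  [E, A, C are collinear ∩ DC ⟂ EA]
   → C = (6755/901, -4951/901)

B = (334/51, -194/51)
C = (6755/901, -4951/901)
D = (130/17, -92/17)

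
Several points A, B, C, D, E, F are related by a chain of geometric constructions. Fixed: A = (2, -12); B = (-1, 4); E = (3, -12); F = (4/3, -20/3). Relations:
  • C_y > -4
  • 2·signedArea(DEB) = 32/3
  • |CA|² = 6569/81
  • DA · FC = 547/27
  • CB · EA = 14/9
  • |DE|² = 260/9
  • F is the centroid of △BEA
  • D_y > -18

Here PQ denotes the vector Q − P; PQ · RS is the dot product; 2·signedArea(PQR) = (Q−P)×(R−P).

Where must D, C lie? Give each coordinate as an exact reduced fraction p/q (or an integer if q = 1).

C = (5/9, -28/9)
D = (11/3, -52/3)

1. C_x = 5/9  [CB · EA = 14/9]
2. C_y = -28/9  [|CA|² = 6569/81]
   → C = (5/9, -28/9)
3. D_x = 11/3  [DA · FC = 547/27 ∩ 2·signedArea(DEB) = 32/3]
4. D_y = -52/3  [DA · FC = 547/27 ∩ 2·signedArea(DEB) = 32/3]
   → D = (11/3, -52/3)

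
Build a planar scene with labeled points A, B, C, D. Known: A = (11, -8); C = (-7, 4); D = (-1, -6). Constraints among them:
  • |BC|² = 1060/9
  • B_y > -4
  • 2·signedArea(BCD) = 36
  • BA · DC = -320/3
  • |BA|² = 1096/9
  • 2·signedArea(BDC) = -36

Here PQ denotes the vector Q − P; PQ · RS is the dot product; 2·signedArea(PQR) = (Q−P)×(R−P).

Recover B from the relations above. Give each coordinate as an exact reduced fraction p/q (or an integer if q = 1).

B = (1, -10/3)

1. B_x = 1  [2·signedArea(BCD) = 36 ∩ BA · DC = -320/3]
2. B_y = -10/3  [2·signedArea(BCD) = 36 ∩ BA · DC = -320/3]
   → B = (1, -10/3)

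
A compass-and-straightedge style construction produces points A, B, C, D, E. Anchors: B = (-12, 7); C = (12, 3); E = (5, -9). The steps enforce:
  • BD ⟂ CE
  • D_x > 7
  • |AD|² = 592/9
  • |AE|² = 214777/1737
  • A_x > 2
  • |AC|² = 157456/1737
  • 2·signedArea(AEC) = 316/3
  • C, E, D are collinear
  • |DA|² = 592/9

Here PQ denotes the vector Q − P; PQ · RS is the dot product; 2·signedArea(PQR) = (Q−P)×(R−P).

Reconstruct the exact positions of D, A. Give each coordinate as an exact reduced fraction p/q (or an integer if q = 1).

1. D_x = 1476/193  [C, E, D are collinear ∩ BD ⟂ CE]
2. D_y = -861/193  [C, E, D are collinear ∩ BD ⟂ CE]
   → D = (1476/193, -861/193)
3. A_x = 492/193  [line -12·x + 7·y + 53/3 = 0 ∩ |AE|² = 214777/1737]
4. A_y = 1069/579  [line -12·x + 7·y + 53/3 = 0 ∩ |AE|² = 214777/1737]
   → A = (492/193, 1069/579)

A = (492/193, 1069/579)
D = (1476/193, -861/193)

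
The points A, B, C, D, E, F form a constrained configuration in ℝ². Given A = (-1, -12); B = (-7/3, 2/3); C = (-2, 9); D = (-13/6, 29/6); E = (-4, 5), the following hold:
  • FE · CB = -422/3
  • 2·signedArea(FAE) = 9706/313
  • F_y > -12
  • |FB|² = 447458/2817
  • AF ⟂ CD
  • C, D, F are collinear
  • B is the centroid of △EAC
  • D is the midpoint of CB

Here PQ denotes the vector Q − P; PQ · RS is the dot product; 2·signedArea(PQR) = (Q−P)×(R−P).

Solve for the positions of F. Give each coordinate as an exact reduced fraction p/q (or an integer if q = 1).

F = (-888/313, -3733/313)

1. F_x = -888/313  [C, D, F are collinear ∩ AF ⟂ CD]
2. F_y = -3733/313  [C, D, F are collinear ∩ AF ⟂ CD]
   → F = (-888/313, -3733/313)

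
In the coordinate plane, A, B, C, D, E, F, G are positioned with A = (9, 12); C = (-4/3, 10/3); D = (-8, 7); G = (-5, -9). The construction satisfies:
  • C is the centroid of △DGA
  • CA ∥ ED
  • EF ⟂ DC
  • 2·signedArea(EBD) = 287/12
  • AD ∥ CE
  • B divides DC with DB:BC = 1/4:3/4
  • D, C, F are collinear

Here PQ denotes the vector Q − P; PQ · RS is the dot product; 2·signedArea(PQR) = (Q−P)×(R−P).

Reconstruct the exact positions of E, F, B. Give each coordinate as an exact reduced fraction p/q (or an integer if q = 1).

B = (-19/3, 73/12)
E = (-55/3, -5/3)
F = (-19184/1563, 14615/1563)

1. E_x = -55/3  [CA ∥ ED ∩ AD ∥ CE]
2. E_y = -5/3  [CA ∥ ED ∩ AD ∥ CE]
   → E = (-55/3, -5/3)
3. F_x = -19184/1563  [D, C, F are collinear ∩ EF ⟂ DC]
4. F_y = 14615/1563  [D, C, F are collinear ∩ EF ⟂ DC]
   → F = (-19184/1563, 14615/1563)
5. B_x = -19/3  [B divides DC with DB:BC = 1/4:3/4]
6. B_y = 73/12  [B divides DC with DB:BC = 1/4:3/4]
   → B = (-19/3, 73/12)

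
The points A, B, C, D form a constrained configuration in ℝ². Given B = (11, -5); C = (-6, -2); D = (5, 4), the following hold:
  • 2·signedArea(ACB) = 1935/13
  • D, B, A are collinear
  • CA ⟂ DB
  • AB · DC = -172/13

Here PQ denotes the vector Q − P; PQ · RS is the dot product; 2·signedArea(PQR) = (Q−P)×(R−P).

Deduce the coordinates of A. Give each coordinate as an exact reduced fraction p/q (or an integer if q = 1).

A = (57/13, 64/13)

1. A_x = 57/13  [D, B, A are collinear ∩ CA ⟂ DB]
2. A_y = 64/13  [D, B, A are collinear ∩ CA ⟂ DB]
   → A = (57/13, 64/13)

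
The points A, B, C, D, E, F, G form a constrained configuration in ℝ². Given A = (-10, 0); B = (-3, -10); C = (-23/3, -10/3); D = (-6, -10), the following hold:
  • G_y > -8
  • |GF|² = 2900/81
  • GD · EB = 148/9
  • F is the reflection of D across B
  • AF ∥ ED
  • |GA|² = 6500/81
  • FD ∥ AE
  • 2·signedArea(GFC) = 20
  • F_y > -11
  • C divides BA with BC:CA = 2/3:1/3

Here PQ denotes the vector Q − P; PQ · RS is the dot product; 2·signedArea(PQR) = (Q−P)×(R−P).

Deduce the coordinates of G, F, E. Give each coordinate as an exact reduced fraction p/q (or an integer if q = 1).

E = (-16, 0)
F = (0, -10)
G = (-50/9, -70/9)

1. F_x = 0  [F is the reflection of D across B]
2. F_y = -10  [F is the reflection of D across B]
   → F = (0, -10)
3. E_x = -16  [AF ∥ ED ∩ FD ∥ AE]
4. E_y = 0  [AF ∥ ED ∩ FD ∥ AE]
   → E = (-16, 0)
5. G_x = -50/9  [2·signedArea(GFC) = 20 ∩ GD · EB = 148/9]
6. G_y = -70/9  [2·signedArea(GFC) = 20 ∩ GD · EB = 148/9]
   → G = (-50/9, -70/9)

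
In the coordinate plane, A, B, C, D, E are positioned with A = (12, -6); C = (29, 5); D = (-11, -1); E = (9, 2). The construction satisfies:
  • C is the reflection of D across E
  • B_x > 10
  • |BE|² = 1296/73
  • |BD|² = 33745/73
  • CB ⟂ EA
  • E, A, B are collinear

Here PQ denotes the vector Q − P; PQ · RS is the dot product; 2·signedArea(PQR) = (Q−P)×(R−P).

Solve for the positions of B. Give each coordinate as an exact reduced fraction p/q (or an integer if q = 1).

1. B_x = 765/73  [E, A, B are collinear ∩ CB ⟂ EA]
2. B_y = -142/73  [E, A, B are collinear ∩ CB ⟂ EA]
   → B = (765/73, -142/73)

B = (765/73, -142/73)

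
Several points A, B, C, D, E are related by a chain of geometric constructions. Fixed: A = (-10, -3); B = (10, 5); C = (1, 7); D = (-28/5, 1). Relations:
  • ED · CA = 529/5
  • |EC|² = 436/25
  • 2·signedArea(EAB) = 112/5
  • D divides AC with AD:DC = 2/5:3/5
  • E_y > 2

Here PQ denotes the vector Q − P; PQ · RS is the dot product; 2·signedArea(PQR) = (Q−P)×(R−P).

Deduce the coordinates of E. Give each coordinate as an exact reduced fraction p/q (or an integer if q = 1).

E = (11/5, 3)

1. E_x = 11/5  [2·signedArea(EAB) = 112/5 ∩ ED · CA = 529/5]
2. E_y = 3  [2·signedArea(EAB) = 112/5 ∩ ED · CA = 529/5]
   → E = (11/5, 3)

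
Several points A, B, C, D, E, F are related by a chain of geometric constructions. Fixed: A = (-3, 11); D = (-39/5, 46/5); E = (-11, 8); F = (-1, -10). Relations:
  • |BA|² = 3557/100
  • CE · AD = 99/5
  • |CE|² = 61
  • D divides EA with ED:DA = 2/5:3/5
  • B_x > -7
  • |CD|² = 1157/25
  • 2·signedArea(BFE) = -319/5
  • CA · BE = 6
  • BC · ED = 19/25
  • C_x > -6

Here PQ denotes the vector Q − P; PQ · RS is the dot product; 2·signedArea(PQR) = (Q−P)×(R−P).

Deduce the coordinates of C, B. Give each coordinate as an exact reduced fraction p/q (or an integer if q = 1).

B = (-32/5, 61/10)
C = (-5, 3)

1. C_x = -5  [line 24/5·x + 9/5·y + 93/5 = 0 ∩ |CD|² = 1157/25]
2. C_y = 3  [line 24/5·x + 9/5·y + 93/5 = 0 ∩ |CD|² = 1157/25]
   → C = (-5, 3)
3. B_x = -32/5  [2·signedArea(BFE) = -319/5 ∩ BC · ED = 19/25]
4. B_y = 61/10  [2·signedArea(BFE) = -319/5 ∩ BC · ED = 19/25]
   → B = (-32/5, 61/10)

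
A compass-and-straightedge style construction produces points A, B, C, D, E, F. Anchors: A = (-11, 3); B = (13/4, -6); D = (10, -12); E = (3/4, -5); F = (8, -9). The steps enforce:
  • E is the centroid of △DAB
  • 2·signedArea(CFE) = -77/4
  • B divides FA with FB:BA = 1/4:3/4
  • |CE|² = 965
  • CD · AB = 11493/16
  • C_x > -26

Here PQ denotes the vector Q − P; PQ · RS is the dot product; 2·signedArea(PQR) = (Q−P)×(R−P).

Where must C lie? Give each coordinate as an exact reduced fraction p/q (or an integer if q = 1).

C = (-101/4, 12)

1. C_x = -101/4  [2·signedArea(CFE) = -77/4 ∩ CD · AB = 11493/16]
2. C_y = 12  [2·signedArea(CFE) = -77/4 ∩ CD · AB = 11493/16]
   → C = (-101/4, 12)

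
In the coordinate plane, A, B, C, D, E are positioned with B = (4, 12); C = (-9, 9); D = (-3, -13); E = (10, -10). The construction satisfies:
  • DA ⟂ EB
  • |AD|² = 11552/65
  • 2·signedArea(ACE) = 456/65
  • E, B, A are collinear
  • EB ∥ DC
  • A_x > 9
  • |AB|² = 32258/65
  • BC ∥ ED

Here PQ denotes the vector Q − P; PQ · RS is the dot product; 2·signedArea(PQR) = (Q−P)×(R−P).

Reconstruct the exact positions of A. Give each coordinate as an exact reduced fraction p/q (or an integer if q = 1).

1. A_x = 641/65  [E, B, A are collinear ∩ DA ⟂ EB]
2. A_y = -617/65  [E, B, A are collinear ∩ DA ⟂ EB]
   → A = (641/65, -617/65)

A = (641/65, -617/65)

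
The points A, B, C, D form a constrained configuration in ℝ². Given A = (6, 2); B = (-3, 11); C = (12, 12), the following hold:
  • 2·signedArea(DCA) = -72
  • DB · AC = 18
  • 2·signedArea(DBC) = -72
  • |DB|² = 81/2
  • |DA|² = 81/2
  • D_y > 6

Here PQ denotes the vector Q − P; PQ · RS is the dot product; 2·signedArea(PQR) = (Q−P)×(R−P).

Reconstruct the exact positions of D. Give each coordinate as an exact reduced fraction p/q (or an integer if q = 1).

1. D_x = 3/2  [2·signedArea(DBC) = -72 ∩ 2·signedArea(DCA) = -72]
2. D_y = 13/2  [2·signedArea(DBC) = -72 ∩ 2·signedArea(DCA) = -72]
   → D = (3/2, 13/2)

D = (3/2, 13/2)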